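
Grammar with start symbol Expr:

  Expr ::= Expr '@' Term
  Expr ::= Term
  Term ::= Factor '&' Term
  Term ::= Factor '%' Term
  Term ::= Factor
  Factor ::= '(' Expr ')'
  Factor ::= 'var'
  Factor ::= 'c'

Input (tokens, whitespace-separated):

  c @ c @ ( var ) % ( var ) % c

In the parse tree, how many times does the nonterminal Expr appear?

[Expr [Expr [Expr [Term [Factor c]]] @ [Term [Factor c]]] @ [Term [Factor ( [Expr [Term [Factor var]]] )] % [Term [Factor ( [Expr [Term [Factor var]]] )] % [Term [Factor c]]]]]

5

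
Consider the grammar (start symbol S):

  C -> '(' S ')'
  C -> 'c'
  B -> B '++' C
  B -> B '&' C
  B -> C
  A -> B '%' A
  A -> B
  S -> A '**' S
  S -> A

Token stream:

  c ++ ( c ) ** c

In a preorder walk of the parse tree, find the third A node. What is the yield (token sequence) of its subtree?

[S [A [B [B [C c]] ++ [C ( [S [A [B [C c]]]] )]]] ** [S [A [B [C c]]]]]

c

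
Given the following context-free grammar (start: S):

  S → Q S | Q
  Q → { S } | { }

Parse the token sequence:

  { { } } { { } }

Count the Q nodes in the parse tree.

[S [Q { [S [Q { }]] }] [S [Q { [S [Q { }]] }]]]

4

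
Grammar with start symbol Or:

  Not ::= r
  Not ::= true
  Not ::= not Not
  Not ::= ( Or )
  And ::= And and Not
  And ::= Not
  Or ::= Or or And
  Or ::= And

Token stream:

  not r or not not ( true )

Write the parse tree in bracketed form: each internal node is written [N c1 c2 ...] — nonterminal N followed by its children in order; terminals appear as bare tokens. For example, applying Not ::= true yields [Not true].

[Or [Or [And [Not not [Not r]]]] or [And [Not not [Not not [Not ( [Or [And [Not true]]] )]]]]]

Or
Or or And
And or And
Not or And
not Not or And
not r or And
not r or Not
not r or not Not
not r or not not Not
not r or not not ( Or )
not r or not not ( And )
not r or not not ( Not )
not r or not not ( true )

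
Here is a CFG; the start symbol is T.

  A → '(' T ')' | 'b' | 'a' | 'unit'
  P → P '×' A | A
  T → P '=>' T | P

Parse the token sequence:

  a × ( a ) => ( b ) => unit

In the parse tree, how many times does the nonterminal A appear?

[T [P [P [A a]] × [A ( [T [P [A a]]] )]] => [T [P [A ( [T [P [A b]]] )]] => [T [P [A unit]]]]]

6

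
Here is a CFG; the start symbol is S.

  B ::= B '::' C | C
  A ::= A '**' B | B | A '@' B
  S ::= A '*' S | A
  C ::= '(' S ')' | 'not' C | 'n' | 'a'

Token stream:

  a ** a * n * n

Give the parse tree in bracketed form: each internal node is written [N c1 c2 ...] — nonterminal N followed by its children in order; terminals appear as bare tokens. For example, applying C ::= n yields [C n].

[S [A [A [B [C a]]] ** [B [C a]]] * [S [A [B [C n]]] * [S [A [B [C n]]]]]]

S
A * S
A ** B * S
B ** B * S
C ** B * S
a ** B * S
a ** C * S
a ** a * S
a ** a * A * S
a ** a * B * S
a ** a * C * S
a ** a * n * S
a ** a * n * A
a ** a * n * B
a ** a * n * C
a ** a * n * n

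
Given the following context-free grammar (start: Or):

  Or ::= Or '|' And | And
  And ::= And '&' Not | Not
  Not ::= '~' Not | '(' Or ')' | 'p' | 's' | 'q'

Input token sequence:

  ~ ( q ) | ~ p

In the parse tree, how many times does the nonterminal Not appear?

5

[Or [Or [And [Not ~ [Not ( [Or [And [Not q]]] )]]]] | [And [Not ~ [Not p]]]]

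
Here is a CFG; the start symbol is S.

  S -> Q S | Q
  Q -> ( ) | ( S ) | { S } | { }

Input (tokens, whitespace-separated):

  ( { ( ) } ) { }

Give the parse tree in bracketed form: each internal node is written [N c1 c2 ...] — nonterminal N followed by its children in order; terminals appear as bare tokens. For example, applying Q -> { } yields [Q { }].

[S [Q ( [S [Q { [S [Q ( )]] }]] )] [S [Q { }]]]

S
Q S
( S ) S
( Q ) S
( { S } ) S
( { Q } ) S
( { ( ) } ) S
( { ( ) } ) Q
( { ( ) } ) { }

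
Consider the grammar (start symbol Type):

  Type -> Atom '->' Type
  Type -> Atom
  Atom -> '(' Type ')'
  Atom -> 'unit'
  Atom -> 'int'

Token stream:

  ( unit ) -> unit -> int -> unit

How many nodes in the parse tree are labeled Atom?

[Type [Atom ( [Type [Atom unit]] )] -> [Type [Atom unit] -> [Type [Atom int] -> [Type [Atom unit]]]]]

5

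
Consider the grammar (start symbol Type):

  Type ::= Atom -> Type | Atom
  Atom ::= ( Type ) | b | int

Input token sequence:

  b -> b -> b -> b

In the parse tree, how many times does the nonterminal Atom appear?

[Type [Atom b] -> [Type [Atom b] -> [Type [Atom b] -> [Type [Atom b]]]]]

4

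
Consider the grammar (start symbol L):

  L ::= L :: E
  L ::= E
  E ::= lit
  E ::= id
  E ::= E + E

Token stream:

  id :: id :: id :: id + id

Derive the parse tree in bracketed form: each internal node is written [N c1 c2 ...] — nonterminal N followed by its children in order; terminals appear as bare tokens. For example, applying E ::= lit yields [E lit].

L
L :: E
L :: E :: E
L :: E :: E :: E
E :: E :: E :: E
id :: E :: E :: E
id :: id :: E :: E
id :: id :: id :: E
id :: id :: id :: E + E
id :: id :: id :: id + E
id :: id :: id :: id + id

[L [L [L [L [E id]] :: [E id]] :: [E id]] :: [E [E id] + [E id]]]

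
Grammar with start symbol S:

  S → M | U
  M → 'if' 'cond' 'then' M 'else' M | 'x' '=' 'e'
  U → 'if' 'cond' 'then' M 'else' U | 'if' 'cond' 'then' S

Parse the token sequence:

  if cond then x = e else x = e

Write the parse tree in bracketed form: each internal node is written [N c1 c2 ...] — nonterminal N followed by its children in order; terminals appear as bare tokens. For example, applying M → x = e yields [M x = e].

[S [M if cond then [M x = e] else [M x = e]]]

S
M
if cond then M else M
if cond then x = e else M
if cond then x = e else x = e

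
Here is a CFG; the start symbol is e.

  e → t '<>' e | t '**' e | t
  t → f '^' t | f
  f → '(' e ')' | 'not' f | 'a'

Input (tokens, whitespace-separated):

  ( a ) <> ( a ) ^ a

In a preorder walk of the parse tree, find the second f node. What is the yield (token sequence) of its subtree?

a

[e [t [f ( [e [t [f a]]] )]] <> [e [t [f ( [e [t [f a]]] )] ^ [t [f a]]]]]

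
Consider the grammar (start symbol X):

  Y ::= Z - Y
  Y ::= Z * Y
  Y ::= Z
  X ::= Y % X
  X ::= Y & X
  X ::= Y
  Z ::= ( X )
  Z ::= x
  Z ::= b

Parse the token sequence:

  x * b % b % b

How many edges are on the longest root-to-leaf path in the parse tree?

5

[X [Y [Z x] * [Y [Z b]]] % [X [Y [Z b]] % [X [Y [Z b]]]]]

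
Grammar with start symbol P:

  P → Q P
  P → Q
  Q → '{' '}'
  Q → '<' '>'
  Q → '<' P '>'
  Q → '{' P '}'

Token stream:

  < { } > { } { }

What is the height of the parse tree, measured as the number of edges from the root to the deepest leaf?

4

[P [Q < [P [Q { }]] >] [P [Q { }] [P [Q { }]]]]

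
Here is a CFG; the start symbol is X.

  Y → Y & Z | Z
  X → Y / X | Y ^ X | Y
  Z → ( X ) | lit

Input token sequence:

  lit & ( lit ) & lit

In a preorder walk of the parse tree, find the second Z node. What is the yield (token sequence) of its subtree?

( lit )

[X [Y [Y [Y [Z lit]] & [Z ( [X [Y [Z lit]]] )]] & [Z lit]]]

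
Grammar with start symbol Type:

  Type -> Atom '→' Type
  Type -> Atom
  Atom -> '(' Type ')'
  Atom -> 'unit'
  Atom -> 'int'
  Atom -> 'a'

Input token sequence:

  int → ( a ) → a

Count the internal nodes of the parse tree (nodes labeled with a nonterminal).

[Type [Atom int] → [Type [Atom ( [Type [Atom a]] )] → [Type [Atom a]]]]

8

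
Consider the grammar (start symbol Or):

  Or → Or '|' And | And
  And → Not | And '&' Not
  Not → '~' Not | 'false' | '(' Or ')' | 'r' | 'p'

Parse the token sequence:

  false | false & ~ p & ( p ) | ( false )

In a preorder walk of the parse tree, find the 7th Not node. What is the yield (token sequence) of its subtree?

( false )

[Or [Or [Or [And [Not false]]] | [And [And [And [Not false]] & [Not ~ [Not p]]] & [Not ( [Or [And [Not p]]] )]]] | [And [Not ( [Or [And [Not false]]] )]]]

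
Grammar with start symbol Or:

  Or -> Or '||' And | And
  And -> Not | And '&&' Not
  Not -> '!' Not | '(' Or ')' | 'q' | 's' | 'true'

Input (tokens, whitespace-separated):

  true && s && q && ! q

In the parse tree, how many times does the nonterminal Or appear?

[Or [And [And [And [And [Not true]] && [Not s]] && [Not q]] && [Not ! [Not q]]]]

1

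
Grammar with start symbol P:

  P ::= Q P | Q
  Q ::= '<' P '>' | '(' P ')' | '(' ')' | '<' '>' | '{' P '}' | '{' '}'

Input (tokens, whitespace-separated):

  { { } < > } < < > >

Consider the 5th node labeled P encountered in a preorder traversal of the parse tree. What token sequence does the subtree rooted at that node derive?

[P [Q { [P [Q { }] [P [Q < >]]] }] [P [Q < [P [Q < >]] >]]]

< >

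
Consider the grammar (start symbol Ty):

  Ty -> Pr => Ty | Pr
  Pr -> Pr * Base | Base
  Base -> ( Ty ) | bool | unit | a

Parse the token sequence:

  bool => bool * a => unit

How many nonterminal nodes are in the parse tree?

11

[Ty [Pr [Base bool]] => [Ty [Pr [Pr [Base bool]] * [Base a]] => [Ty [Pr [Base unit]]]]]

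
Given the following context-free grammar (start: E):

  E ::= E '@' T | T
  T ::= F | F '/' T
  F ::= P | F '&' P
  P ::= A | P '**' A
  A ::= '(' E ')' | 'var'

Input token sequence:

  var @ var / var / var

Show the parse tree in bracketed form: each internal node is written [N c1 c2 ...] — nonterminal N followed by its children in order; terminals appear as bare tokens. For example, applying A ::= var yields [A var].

E
E @ T
T @ T
F @ T
P @ T
A @ T
var @ T
var @ F / T
var @ P / T
var @ A / T
var @ var / T
var @ var / F / T
var @ var / P / T
var @ var / A / T
var @ var / var / T
var @ var / var / F
var @ var / var / P
var @ var / var / A
var @ var / var / var

[E [E [T [F [P [A var]]]]] @ [T [F [P [A var]]] / [T [F [P [A var]]] / [T [F [P [A var]]]]]]]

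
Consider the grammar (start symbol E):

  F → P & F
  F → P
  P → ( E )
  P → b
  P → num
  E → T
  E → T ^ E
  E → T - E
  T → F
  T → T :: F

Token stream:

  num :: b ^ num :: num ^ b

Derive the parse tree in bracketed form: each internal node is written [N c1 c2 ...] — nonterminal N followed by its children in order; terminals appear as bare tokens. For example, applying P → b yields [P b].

[E [T [T [F [P num]]] :: [F [P b]]] ^ [E [T [T [F [P num]]] :: [F [P num]]] ^ [E [T [F [P b]]]]]]

E
T ^ E
T :: F ^ E
F :: F ^ E
P :: F ^ E
num :: F ^ E
num :: P ^ E
num :: b ^ E
num :: b ^ T ^ E
num :: b ^ T :: F ^ E
num :: b ^ F :: F ^ E
num :: b ^ P :: F ^ E
num :: b ^ num :: F ^ E
num :: b ^ num :: P ^ E
num :: b ^ num :: num ^ E
num :: b ^ num :: num ^ T
num :: b ^ num :: num ^ F
num :: b ^ num :: num ^ P
num :: b ^ num :: num ^ b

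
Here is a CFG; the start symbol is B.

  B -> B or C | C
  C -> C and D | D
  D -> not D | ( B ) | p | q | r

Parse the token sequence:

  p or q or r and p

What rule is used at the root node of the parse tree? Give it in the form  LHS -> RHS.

B -> B or C

[B [B [B [C [D p]]] or [C [D q]]] or [C [C [D r]] and [D p]]]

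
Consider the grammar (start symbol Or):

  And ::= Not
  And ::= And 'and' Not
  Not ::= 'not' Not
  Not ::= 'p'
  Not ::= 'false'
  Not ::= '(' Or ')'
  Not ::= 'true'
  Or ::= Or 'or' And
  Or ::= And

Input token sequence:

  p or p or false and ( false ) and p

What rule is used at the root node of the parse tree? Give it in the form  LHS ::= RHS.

[Or [Or [Or [And [Not p]]] or [And [Not p]]] or [And [And [And [Not false]] and [Not ( [Or [And [Not false]]] )]] and [Not p]]]

Or ::= Or 'or' And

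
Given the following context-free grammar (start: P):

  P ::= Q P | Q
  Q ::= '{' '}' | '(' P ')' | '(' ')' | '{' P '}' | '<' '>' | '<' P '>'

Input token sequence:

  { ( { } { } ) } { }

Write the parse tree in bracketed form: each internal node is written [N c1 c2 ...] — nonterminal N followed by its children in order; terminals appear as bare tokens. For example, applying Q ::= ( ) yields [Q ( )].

[P [Q { [P [Q ( [P [Q { }] [P [Q { }]]] )]] }] [P [Q { }]]]

P
Q P
{ P } P
{ Q } P
{ ( P ) } P
{ ( Q P ) } P
{ ( { } P ) } P
{ ( { } Q ) } P
{ ( { } { } ) } P
{ ( { } { } ) } Q
{ ( { } { } ) } { }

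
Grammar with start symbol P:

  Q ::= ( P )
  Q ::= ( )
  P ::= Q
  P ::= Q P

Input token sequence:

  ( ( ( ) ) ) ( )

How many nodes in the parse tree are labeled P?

[P [Q ( [P [Q ( [P [Q ( )]] )]] )] [P [Q ( )]]]

4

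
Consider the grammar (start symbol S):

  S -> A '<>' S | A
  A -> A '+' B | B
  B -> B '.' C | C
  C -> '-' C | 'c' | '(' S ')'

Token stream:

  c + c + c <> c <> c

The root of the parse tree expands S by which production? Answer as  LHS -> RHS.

S -> A '<>' S

[S [A [A [A [B [C c]]] + [B [C c]]] + [B [C c]]] <> [S [A [B [C c]]] <> [S [A [B [C c]]]]]]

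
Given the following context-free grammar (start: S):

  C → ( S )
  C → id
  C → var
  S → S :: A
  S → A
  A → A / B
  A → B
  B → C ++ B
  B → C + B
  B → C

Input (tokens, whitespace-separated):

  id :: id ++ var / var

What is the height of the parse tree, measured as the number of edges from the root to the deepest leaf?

6

[S [S [A [B [C id]]]] :: [A [A [B [C id] ++ [B [C var]]]] / [B [C var]]]]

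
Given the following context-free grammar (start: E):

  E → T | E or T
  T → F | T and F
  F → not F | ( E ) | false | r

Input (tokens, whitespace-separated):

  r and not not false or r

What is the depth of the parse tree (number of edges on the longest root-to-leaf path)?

[E [E [T [T [F r]] and [F not [F not [F false]]]]] or [T [F r]]]

6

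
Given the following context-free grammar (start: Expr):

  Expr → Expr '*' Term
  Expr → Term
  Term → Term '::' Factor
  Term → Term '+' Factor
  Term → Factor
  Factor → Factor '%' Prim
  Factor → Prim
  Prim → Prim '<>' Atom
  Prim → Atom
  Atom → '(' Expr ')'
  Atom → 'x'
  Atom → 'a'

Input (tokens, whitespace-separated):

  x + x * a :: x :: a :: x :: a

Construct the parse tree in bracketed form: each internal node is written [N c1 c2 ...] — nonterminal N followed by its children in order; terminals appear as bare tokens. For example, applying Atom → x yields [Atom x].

[Expr [Expr [Term [Term [Factor [Prim [Atom x]]]] + [Factor [Prim [Atom x]]]]] * [Term [Term [Term [Term [Term [Factor [Prim [Atom a]]]] :: [Factor [Prim [Atom x]]]] :: [Factor [Prim [Atom a]]]] :: [Factor [Prim [Atom x]]]] :: [Factor [Prim [Atom a]]]]]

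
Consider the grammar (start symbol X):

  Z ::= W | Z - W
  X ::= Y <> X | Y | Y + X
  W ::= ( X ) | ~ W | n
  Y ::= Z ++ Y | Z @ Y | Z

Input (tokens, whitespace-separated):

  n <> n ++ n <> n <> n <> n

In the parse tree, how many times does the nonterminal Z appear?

[X [Y [Z [W n]]] <> [X [Y [Z [W n]] ++ [Y [Z [W n]]]] <> [X [Y [Z [W n]]] <> [X [Y [Z [W n]]] <> [X [Y [Z [W n]]]]]]]]

6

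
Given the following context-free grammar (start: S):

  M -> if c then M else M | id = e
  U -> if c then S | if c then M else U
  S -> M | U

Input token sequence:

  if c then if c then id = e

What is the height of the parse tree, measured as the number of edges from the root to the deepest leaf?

[S [U if c then [S [U if c then [S [M id = e]]]]]]

6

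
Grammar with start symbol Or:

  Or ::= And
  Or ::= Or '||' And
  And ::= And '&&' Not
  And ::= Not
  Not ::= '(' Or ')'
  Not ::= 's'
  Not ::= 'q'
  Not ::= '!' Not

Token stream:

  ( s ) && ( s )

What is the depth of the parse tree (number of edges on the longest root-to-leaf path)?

[Or [And [And [Not ( [Or [And [Not s]]] )]] && [Not ( [Or [And [Not s]]] )]]]

7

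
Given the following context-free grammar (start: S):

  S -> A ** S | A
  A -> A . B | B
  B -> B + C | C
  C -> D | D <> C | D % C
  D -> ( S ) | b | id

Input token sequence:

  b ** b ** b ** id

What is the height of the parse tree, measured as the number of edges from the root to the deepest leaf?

[S [A [B [C [D b]]]] ** [S [A [B [C [D b]]]] ** [S [A [B [C [D b]]]] ** [S [A [B [C [D id]]]]]]]]

8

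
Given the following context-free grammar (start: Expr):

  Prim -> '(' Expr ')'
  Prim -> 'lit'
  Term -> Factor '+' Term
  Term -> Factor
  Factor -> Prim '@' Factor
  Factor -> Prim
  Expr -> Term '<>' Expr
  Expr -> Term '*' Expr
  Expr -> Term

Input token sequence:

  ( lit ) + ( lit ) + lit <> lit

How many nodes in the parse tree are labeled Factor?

[Expr [Term [Factor [Prim ( [Expr [Term [Factor [Prim lit]]]] )]] + [Term [Factor [Prim ( [Expr [Term [Factor [Prim lit]]]] )]] + [Term [Factor [Prim lit]]]]] <> [Expr [Term [Factor [Prim lit]]]]]

6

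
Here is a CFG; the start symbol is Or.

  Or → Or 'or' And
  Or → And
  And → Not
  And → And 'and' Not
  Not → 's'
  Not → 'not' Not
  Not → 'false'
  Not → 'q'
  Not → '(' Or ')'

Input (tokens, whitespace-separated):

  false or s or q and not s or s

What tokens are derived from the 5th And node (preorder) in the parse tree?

s

[Or [Or [Or [Or [And [Not false]]] or [And [Not s]]] or [And [And [Not q]] and [Not not [Not s]]]] or [And [Not s]]]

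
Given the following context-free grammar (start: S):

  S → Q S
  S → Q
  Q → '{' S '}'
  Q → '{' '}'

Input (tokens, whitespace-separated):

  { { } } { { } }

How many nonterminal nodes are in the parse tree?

[S [Q { [S [Q { }]] }] [S [Q { [S [Q { }]] }]]]

8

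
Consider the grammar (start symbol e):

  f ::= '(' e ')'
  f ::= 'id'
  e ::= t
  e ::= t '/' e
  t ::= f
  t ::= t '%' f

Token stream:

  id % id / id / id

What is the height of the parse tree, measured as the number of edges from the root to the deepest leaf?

[e [t [t [f id]] % [f id]] / [e [t [f id]] / [e [t [f id]]]]]

5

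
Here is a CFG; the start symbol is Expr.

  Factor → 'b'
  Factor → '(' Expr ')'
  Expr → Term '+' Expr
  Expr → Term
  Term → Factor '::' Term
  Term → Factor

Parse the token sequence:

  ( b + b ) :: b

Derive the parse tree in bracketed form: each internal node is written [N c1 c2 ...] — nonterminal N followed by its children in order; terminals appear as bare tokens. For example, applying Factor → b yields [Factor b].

Expr
Term
Factor :: Term
( Expr ) :: Term
( Term + Expr ) :: Term
( Factor + Expr ) :: Term
( b + Expr ) :: Term
( b + Term ) :: Term
( b + Factor ) :: Term
( b + b ) :: Term
( b + b ) :: Factor
( b + b ) :: b

[Expr [Term [Factor ( [Expr [Term [Factor b]] + [Expr [Term [Factor b]]]] )] :: [Term [Factor b]]]]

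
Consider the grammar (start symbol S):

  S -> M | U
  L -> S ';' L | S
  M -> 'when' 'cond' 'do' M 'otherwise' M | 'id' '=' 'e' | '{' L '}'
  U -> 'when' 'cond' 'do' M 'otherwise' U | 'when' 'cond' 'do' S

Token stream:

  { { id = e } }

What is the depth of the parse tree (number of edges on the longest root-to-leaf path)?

8

[S [M { [L [S [M { [L [S [M id = e]]] }]]] }]]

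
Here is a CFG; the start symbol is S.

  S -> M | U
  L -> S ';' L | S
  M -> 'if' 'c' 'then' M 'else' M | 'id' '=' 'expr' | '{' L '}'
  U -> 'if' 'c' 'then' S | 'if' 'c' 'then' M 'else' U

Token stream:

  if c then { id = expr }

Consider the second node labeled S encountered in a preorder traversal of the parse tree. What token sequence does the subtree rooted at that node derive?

{ id = expr }

[S [U if c then [S [M { [L [S [M id = expr]]] }]]]]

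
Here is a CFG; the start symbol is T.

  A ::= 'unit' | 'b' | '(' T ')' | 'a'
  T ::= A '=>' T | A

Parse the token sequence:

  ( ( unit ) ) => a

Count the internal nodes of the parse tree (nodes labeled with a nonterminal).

[T [A ( [T [A ( [T [A unit]] )]] )] => [T [A a]]]

8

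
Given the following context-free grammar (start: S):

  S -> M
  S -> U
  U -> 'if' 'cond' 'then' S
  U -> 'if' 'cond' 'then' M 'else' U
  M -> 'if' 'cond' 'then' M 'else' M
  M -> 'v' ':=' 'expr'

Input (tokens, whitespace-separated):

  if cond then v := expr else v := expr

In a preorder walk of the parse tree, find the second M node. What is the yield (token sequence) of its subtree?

[S [M if cond then [M v := expr] else [M v := expr]]]

v := expr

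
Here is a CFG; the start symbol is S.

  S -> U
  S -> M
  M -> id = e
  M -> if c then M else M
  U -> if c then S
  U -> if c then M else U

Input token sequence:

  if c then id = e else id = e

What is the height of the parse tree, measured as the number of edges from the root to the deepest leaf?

3

[S [M if c then [M id = e] else [M id = e]]]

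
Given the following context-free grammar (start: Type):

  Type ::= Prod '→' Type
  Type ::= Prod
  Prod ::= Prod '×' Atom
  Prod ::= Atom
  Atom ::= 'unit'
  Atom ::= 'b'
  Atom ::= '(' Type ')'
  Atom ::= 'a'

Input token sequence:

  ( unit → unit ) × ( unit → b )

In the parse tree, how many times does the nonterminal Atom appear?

[Type [Prod [Prod [Atom ( [Type [Prod [Atom unit]] → [Type [Prod [Atom unit]]]] )]] × [Atom ( [Type [Prod [Atom unit]] → [Type [Prod [Atom b]]]] )]]]

6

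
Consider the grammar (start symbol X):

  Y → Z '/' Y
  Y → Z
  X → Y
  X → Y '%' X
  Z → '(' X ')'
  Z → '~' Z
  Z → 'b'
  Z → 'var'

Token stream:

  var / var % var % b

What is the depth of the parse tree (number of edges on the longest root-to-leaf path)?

5

[X [Y [Z var] / [Y [Z var]]] % [X [Y [Z var]] % [X [Y [Z b]]]]]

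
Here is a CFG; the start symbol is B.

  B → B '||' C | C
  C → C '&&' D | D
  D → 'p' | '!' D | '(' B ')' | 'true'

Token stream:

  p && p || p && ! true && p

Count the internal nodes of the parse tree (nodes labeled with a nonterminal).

[B [B [C [C [D p]] && [D p]]] || [C [C [C [D p]] && [D ! [D true]]] && [D p]]]

13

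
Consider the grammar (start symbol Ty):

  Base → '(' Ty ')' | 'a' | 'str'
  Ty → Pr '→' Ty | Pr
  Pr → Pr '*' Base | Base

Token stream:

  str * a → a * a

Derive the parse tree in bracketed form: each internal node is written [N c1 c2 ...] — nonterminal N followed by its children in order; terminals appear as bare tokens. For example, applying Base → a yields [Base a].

Ty
Pr → Ty
Pr * Base → Ty
Base * Base → Ty
str * Base → Ty
str * a → Ty
str * a → Pr
str * a → Pr * Base
str * a → Base * Base
str * a → a * Base
str * a → a * a

[Ty [Pr [Pr [Base str]] * [Base a]] → [Ty [Pr [Pr [Base a]] * [Base a]]]]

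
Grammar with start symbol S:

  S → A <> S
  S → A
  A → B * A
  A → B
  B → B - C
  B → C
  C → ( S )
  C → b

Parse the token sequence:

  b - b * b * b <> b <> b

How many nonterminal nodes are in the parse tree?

20

[S [A [B [B [C b]] - [C b]] * [A [B [C b]] * [A [B [C b]]]]] <> [S [A [B [C b]]] <> [S [A [B [C b]]]]]]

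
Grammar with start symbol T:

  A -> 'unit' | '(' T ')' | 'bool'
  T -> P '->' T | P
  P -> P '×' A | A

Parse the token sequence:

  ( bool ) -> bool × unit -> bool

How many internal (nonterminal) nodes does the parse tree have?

[T [P [A ( [T [P [A bool]]] )]] -> [T [P [P [A bool]] × [A unit]] -> [T [P [A bool]]]]]

14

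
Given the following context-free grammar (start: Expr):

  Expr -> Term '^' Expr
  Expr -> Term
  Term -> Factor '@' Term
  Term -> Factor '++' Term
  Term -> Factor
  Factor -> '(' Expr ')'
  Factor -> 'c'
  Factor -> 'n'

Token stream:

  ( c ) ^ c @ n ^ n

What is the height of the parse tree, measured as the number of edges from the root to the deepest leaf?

[Expr [Term [Factor ( [Expr [Term [Factor c]]] )]] ^ [Expr [Term [Factor c] @ [Term [Factor n]]] ^ [Expr [Term [Factor n]]]]]

6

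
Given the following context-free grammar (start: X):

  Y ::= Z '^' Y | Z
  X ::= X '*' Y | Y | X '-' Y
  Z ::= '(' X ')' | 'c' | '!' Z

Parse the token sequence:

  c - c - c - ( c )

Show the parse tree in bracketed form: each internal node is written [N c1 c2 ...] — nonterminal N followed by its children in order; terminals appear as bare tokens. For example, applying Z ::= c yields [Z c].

X
X - Y
X - Y - Y
X - Y - Y - Y
Y - Y - Y - Y
Z - Y - Y - Y
c - Y - Y - Y
c - Z - Y - Y
c - c - Y - Y
c - c - Z - Y
c - c - c - Y
c - c - c - Z
c - c - c - ( X )
c - c - c - ( Y )
c - c - c - ( Z )
c - c - c - ( c )

[X [X [X [X [Y [Z c]]] - [Y [Z c]]] - [Y [Z c]]] - [Y [Z ( [X [Y [Z c]]] )]]]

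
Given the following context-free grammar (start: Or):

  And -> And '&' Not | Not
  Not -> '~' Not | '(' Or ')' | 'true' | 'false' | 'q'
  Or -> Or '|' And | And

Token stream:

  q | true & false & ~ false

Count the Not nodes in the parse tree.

5

[Or [Or [And [Not q]]] | [And [And [And [Not true]] & [Not false]] & [Not ~ [Not false]]]]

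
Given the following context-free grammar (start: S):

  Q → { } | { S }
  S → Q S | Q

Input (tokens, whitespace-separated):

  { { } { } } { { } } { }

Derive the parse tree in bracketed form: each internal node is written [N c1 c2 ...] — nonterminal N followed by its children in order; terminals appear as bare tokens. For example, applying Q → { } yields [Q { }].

[S [Q { [S [Q { }] [S [Q { }]]] }] [S [Q { [S [Q { }]] }] [S [Q { }]]]]

S
Q S
{ S } S
{ Q S } S
{ { } S } S
{ { } Q } S
{ { } { } } S
{ { } { } } Q S
{ { } { } } { S } S
{ { } { } } { Q } S
{ { } { } } { { } } S
{ { } { } } { { } } Q
{ { } { } } { { } } { }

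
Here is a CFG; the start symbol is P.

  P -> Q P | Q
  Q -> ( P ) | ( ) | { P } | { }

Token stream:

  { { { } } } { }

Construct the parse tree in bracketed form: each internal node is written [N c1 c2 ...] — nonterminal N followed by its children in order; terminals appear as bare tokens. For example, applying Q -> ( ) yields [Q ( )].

P
Q P
{ P } P
{ Q } P
{ { P } } P
{ { Q } } P
{ { { } } } P
{ { { } } } Q
{ { { } } } { }

[P [Q { [P [Q { [P [Q { }]] }]] }] [P [Q { }]]]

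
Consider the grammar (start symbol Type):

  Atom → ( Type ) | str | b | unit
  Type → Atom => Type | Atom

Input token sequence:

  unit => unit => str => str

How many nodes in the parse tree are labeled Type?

[Type [Atom unit] => [Type [Atom unit] => [Type [Atom str] => [Type [Atom str]]]]]

4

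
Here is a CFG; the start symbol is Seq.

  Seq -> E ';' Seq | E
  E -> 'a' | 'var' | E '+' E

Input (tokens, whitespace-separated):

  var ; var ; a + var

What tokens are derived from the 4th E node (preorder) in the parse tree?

a

[Seq [E var] ; [Seq [E var] ; [Seq [E [E a] + [E var]]]]]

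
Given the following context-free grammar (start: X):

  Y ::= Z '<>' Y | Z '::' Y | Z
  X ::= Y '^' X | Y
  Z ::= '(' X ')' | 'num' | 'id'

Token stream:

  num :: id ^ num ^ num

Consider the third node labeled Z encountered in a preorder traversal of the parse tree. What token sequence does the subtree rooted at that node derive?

num

[X [Y [Z num] :: [Y [Z id]]] ^ [X [Y [Z num]] ^ [X [Y [Z num]]]]]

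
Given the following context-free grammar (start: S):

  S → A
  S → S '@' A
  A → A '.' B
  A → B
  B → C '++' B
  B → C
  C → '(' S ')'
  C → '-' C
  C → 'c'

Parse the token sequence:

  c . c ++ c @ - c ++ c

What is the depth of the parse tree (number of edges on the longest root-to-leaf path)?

6

[S [S [A [A [B [C c]]] . [B [C c] ++ [B [C c]]]]] @ [A [B [C - [C c]] ++ [B [C c]]]]]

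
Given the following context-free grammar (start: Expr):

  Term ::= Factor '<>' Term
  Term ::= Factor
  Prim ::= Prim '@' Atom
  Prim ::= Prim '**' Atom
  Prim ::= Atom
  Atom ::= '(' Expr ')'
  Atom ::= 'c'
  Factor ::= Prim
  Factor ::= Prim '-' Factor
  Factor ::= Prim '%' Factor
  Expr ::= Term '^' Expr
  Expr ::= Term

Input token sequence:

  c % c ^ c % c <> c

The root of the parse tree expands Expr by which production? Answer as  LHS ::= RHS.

Expr ::= Term '^' Expr

[Expr [Term [Factor [Prim [Atom c]] % [Factor [Prim [Atom c]]]]] ^ [Expr [Term [Factor [Prim [Atom c]] % [Factor [Prim [Atom c]]]] <> [Term [Factor [Prim [Atom c]]]]]]]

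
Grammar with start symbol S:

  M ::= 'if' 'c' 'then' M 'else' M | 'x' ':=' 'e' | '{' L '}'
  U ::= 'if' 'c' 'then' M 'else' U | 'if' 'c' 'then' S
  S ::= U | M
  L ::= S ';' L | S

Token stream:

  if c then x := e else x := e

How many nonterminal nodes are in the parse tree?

[S [M if c then [M x := e] else [M x := e]]]

4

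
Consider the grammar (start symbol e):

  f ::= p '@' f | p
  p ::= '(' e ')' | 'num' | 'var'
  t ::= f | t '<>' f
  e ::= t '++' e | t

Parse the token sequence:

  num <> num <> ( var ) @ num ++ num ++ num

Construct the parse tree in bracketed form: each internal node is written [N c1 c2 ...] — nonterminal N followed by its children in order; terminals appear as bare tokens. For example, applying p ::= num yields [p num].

[e [t [t [t [f [p num]]] <> [f [p num]]] <> [f [p ( [e [t [f [p var]]]] )] @ [f [p num]]]] ++ [e [t [f [p num]]] ++ [e [t [f [p num]]]]]]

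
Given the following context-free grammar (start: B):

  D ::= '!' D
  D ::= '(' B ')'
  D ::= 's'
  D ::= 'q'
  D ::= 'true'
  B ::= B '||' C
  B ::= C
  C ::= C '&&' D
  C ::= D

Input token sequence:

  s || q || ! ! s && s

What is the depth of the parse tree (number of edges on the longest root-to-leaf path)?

[B [B [B [C [D s]]] || [C [D q]]] || [C [C [D ! [D ! [D s]]]] && [D s]]]

6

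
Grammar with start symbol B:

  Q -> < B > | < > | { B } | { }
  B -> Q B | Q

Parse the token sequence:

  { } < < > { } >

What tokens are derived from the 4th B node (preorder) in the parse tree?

[B [Q { }] [B [Q < [B [Q < >] [B [Q { }]]] >]]]

{ }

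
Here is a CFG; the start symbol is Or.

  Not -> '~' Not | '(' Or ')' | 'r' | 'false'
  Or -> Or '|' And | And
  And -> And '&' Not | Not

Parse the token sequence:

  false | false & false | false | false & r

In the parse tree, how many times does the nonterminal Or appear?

[Or [Or [Or [Or [And [Not false]]] | [And [And [Not false]] & [Not false]]] | [And [Not false]]] | [And [And [Not false]] & [Not r]]]

4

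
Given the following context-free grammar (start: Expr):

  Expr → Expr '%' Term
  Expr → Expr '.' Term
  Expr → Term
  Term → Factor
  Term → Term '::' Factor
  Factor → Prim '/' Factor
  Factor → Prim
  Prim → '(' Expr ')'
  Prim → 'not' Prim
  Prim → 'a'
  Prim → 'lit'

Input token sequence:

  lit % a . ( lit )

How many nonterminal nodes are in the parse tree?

16

[Expr [Expr [Expr [Term [Factor [Prim lit]]]] % [Term [Factor [Prim a]]]] . [Term [Factor [Prim ( [Expr [Term [Factor [Prim lit]]]] )]]]]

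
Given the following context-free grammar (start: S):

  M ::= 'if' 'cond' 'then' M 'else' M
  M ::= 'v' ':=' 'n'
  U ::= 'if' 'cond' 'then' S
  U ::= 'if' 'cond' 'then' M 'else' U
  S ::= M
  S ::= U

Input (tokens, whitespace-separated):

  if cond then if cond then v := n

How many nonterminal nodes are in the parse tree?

[S [U if cond then [S [U if cond then [S [M v := n]]]]]]

6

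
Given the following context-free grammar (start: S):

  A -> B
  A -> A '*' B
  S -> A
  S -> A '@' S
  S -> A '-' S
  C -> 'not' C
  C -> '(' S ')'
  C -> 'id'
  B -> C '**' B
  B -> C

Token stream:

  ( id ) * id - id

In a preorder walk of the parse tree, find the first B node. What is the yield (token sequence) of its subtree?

( id )

[S [A [A [B [C ( [S [A [B [C id]]]] )]]] * [B [C id]]] - [S [A [B [C id]]]]]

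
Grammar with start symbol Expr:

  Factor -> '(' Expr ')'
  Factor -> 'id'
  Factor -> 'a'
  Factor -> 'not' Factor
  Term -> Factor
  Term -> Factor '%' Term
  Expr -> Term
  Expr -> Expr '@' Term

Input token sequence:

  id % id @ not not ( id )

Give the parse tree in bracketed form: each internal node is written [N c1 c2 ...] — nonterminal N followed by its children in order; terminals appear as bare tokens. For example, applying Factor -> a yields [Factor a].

Expr
Expr @ Term
Term @ Term
Factor % Term @ Term
id % Term @ Term
id % Factor @ Term
id % id @ Term
id % id @ Factor
id % id @ not Factor
id % id @ not not Factor
id % id @ not not ( Expr )
id % id @ not not ( Term )
id % id @ not not ( Factor )
id % id @ not not ( id )

[Expr [Expr [Term [Factor id] % [Term [Factor id]]]] @ [Term [Factor not [Factor not [Factor ( [Expr [Term [Factor id]]] )]]]]]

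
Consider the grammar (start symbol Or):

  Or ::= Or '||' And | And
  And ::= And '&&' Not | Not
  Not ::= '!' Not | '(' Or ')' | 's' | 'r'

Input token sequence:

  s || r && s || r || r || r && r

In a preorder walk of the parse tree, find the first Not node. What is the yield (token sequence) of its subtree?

s

[Or [Or [Or [Or [Or [And [Not s]]] || [And [And [Not r]] && [Not s]]] || [And [Not r]]] || [And [Not r]]] || [And [And [Not r]] && [Not r]]]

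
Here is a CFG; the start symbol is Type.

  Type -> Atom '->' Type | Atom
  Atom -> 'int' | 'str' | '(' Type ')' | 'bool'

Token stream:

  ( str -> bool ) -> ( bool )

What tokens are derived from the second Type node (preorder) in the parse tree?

str -> bool

[Type [Atom ( [Type [Atom str] -> [Type [Atom bool]]] )] -> [Type [Atom ( [Type [Atom bool]] )]]]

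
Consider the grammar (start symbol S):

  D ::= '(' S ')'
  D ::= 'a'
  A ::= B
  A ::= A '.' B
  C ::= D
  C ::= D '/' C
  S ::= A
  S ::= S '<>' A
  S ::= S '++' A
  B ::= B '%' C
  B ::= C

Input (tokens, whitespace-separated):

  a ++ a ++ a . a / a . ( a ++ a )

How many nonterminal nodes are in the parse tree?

[S [S [S [A [B [C [D a]]]]] ++ [A [B [C [D a]]]]] ++ [A [A [A [B [C [D a]]]] . [B [C [D a] / [C [D a]]]]] . [B [C [D ( [S [S [A [B [C [D a]]]]] ++ [A [B [C [D a]]]]] )]]]]]

35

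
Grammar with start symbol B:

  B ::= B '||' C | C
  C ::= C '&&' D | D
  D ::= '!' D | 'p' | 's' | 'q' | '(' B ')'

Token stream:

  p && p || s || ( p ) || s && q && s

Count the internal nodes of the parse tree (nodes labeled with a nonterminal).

21

[B [B [B [B [C [C [D p]] && [D p]]] || [C [D s]]] || [C [D ( [B [C [D p]]] )]]] || [C [C [C [D s]] && [D q]] && [D s]]]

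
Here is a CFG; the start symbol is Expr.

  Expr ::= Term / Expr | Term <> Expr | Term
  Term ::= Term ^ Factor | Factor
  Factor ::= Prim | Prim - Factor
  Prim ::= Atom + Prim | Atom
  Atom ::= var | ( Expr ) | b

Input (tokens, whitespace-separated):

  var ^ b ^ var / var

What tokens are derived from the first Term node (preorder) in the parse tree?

[Expr [Term [Term [Term [Factor [Prim [Atom var]]]] ^ [Factor [Prim [Atom b]]]] ^ [Factor [Prim [Atom var]]]] / [Expr [Term [Factor [Prim [Atom var]]]]]]

var ^ b ^ var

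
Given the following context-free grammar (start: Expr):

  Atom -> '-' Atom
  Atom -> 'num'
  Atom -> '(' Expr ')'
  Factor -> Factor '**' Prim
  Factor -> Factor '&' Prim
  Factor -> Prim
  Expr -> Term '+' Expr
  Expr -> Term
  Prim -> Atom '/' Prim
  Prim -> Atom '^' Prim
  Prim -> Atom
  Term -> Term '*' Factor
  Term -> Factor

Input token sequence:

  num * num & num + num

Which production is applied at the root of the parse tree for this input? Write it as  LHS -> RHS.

[Expr [Term [Term [Factor [Prim [Atom num]]]] * [Factor [Factor [Prim [Atom num]]] & [Prim [Atom num]]]] + [Expr [Term [Factor [Prim [Atom num]]]]]]

Expr -> Term '+' Expr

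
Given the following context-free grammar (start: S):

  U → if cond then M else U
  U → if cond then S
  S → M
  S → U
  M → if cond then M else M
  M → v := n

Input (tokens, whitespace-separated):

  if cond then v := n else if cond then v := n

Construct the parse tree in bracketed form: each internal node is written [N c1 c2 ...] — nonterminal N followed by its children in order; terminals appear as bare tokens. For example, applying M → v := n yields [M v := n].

S
U
if cond then M else U
if cond then v := n else U
if cond then v := n else if cond then S
if cond then v := n else if cond then M
if cond then v := n else if cond then v := n

[S [U if cond then [M v := n] else [U if cond then [S [M v := n]]]]]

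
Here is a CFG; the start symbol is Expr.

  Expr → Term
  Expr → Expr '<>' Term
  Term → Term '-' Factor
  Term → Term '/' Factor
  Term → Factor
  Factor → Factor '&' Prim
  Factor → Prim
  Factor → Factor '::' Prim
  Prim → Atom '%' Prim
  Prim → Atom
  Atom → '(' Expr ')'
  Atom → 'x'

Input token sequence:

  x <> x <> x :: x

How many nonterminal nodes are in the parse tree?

[Expr [Expr [Expr [Term [Factor [Prim [Atom x]]]]] <> [Term [Factor [Prim [Atom x]]]]] <> [Term [Factor [Factor [Prim [Atom x]]] :: [Prim [Atom x]]]]]

18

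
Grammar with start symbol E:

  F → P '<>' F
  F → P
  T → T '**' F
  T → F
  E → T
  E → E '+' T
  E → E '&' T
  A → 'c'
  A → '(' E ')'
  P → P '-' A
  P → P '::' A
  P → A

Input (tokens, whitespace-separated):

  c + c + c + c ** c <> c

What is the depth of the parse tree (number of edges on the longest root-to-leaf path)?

[E [E [E [E [T [F [P [A c]]]]] + [T [F [P [A c]]]]] + [T [F [P [A c]]]]] + [T [T [F [P [A c]]]] ** [F [P [A c]] <> [F [P [A c]]]]]]

8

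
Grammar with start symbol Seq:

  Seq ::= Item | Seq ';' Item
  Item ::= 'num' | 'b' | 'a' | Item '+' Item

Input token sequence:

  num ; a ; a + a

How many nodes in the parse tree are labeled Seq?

[Seq [Seq [Seq [Item num]] ; [Item a]] ; [Item [Item a] + [Item a]]]

3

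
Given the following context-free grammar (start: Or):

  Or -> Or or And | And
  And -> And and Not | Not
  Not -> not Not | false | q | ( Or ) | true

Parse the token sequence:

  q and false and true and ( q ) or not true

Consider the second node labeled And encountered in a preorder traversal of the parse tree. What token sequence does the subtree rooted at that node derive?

q and false and true

[Or [Or [And [And [And [And [Not q]] and [Not false]] and [Not true]] and [Not ( [Or [And [Not q]]] )]]] or [And [Not not [Not true]]]]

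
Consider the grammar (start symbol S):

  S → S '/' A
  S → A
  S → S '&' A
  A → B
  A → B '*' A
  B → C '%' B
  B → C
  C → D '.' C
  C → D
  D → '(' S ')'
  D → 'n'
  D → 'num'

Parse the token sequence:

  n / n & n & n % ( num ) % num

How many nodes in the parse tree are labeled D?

[S [S [S [S [A [B [C [D n]]]]] / [A [B [C [D n]]]]] & [A [B [C [D n]]]]] & [A [B [C [D n]] % [B [C [D ( [S [A [B [C [D num]]]]] )]] % [B [C [D num]]]]]]]

7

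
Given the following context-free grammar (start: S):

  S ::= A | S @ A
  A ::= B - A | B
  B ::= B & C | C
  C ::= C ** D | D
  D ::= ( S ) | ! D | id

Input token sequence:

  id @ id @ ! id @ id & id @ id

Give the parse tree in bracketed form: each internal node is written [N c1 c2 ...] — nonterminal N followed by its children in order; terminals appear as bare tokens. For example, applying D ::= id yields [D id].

[S [S [S [S [S [A [B [C [D id]]]]] @ [A [B [C [D id]]]]] @ [A [B [C [D ! [D id]]]]]] @ [A [B [B [C [D id]]] & [C [D id]]]]] @ [A [B [C [D id]]]]]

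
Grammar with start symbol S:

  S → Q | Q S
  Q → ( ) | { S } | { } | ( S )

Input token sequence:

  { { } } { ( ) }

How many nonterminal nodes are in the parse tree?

[S [Q { [S [Q { }]] }] [S [Q { [S [Q ( )]] }]]]

8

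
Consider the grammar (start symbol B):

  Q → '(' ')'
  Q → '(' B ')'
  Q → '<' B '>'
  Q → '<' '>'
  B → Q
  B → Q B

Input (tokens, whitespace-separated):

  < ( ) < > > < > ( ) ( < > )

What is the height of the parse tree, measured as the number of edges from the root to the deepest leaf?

7

[B [Q < [B [Q ( )] [B [Q < >]]] >] [B [Q < >] [B [Q ( )] [B [Q ( [B [Q < >]] )]]]]]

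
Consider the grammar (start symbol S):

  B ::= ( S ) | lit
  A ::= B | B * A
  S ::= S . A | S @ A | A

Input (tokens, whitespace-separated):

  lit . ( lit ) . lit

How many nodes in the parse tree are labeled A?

4

[S [S [S [A [B lit]]] . [A [B ( [S [A [B lit]]] )]]] . [A [B lit]]]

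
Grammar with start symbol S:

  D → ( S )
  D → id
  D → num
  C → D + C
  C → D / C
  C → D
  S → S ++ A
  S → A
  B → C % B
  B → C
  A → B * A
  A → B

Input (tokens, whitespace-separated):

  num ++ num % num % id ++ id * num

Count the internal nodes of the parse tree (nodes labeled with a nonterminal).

25

[S [S [S [A [B [C [D num]]]]] ++ [A [B [C [D num]] % [B [C [D num]] % [B [C [D id]]]]]]] ++ [A [B [C [D id]]] * [A [B [C [D num]]]]]]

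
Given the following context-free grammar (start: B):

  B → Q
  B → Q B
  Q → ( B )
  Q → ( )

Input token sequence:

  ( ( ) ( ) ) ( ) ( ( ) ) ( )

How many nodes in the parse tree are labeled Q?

7

[B [Q ( [B [Q ( )] [B [Q ( )]]] )] [B [Q ( )] [B [Q ( [B [Q ( )]] )] [B [Q ( )]]]]]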